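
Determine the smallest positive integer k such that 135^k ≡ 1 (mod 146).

72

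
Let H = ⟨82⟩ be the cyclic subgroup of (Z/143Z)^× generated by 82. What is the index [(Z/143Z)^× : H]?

4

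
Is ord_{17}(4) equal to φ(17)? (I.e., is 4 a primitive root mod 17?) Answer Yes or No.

No

φ(17) = 17 − 1 = 16 = 2^4.
Test 4^(16/q) mod 17 for each prime factor q of 16:
4^8 ≡ 1 (mod 17)  [q = 2: ≡ 1 ✗]
Since 4^8 ≡ 1, the order of 4 divides 8 < 16, so 4 is not a primitive root.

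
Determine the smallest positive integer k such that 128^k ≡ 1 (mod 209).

Since 128 ∈ (Z/209Z)^×, its order divides φ(209) = φ(11·19) = (11−1)·(19−1) = 10·18 = 180 = 2^2 · 3^2 · 5.
Divisors of 180: 1, 2, 3, 4, 5, 6, 9, 10, 12, 15, 18, 20, 30, 36, 45, 60, 90, 180.
Evaluate successive powers at the divisors of 180:
128^1 ≡ 128
128^2 ≡ 82
128^3 ≡ 46
128^4 ≡ 36
128^5 ≡ 10
128^6 ≡ 26
128^9 ≡ 151
128^10 ≡ 100
128^12 ≡ 49
128^15 ≡ 164
128^18 ≡ 20
128^20 ≡ 177
128^30 ≡ 144
128^36 ≡ 191
128^45 ≡ 208
128^60 ≡ 45
128^90 ≡ 1
So ord_209(128) = 90.

90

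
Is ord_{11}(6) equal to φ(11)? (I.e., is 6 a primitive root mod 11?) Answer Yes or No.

Yes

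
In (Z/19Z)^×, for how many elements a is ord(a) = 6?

2

φ(19) = 19 − 1 = 18 = 2 · 3^2.
Since (Z/19Z)^× is cyclic of order 18, the number of elements of order d is φ(d) when d | 18 and 0 otherwise.
6 = 2 · 3 divides 18, and φ(6) = 2.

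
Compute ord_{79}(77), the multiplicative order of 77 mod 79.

78

ord(77) | φ(79) = 79 − 1 = 78 = 2 · 3 · 13.
Divisors of 78: 1, 2, 3, 6, 13, 26, 39, 78.
Evaluate successive powers at the divisors of 78:
77^1 ≡ 77 (mod 79)
77^2 ≡ 4 (mod 79)
77^3 ≡ 71 (mod 79)
77^6 ≡ 64 (mod 79)
77^13 ≡ 24 (mod 79)
77^26 ≡ 23 (mod 79)
77^39 ≡ 78 (mod 79)
77^78 ≡ 1 (mod 79) ✓
Hence ord(77) = 78.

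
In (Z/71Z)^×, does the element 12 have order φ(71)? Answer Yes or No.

φ(71) = 71 − 1 = 70 = 2 · 5 · 7.
Test 12^(70/q) mod 71 for each prime factor q of 70:
12^35 ≡ 1 (mod 71)  [q = 2: ≡ 1 ✗]
12^14 ≡ 57 (mod 71)  [q = 5: ≢ 1 ✓]
12^10 ≡ 32 (mod 71)  [q = 7: ≢ 1 ✓]
The check at q = 2 fails, so 12 generates a proper subgroup.

No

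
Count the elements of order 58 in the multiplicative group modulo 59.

φ(59) = 59 − 1 = 58 = 2 · 29.
Since (Z/59Z)^× is cyclic of order 58, the number of elements of order d is φ(d) when d | 58 and 0 otherwise.
58 = 2 · 29 divides 58, and φ(58) = 28.

28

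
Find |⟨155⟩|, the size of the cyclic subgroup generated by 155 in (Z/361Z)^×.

342

By Lagrange's theorem, ord_361(155) divides φ(361) = φ(19^2) = 19·(19−1) = 342 = 2 · 3^2 · 19.
Divisors of 342: 1, 2, 3, 6, 9, 18, 19, 38, 57, 114, 171, 342.
Test each divisor d:
155^1 ≡ 155
155^2 ≡ 199
155^3 ≡ 160
155^6 ≡ 330
155^9 ≡ 94
155^18 ≡ 172
155^19 ≡ 307
155^38 ≡ 28
155^57 ≡ 293
155^114 ≡ 292
155^171 ≡ 360
155^342 ≡ 1
The smallest such exponent is 342, so the order of 155 is 342.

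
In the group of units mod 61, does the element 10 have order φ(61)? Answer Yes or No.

Yes

φ(61) = 61 − 1 = 60 = 2^2 · 3 · 5.
It suffices to check that the order of 10 is not a proper divisor of 60: compute 10^(60/q) for q ∈ {2, 3, 5}.
10^30 ≡ 60 (mod 61)  [q = 2: ≢ 1 ✓]
10^20 ≡ 13 (mod 61)  [q = 3: ≢ 1 ✓]
10^12 ≡ 58 (mod 61)  [q = 5: ≢ 1 ✓]
None equal 1, so ord_61(10) = 60: 10 is a primitive root.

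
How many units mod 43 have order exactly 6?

φ(43) = 43 − 1 = 42 = 2 · 3 · 7.
Since (Z/43Z)^× is cyclic of order 42, the number of elements of order d is φ(d) when d | 42 and 0 otherwise.
6 = 2 · 3 divides 42, and φ(6) = 2.

2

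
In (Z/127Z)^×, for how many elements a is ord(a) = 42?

12

φ(127) = 127 − 1 = 126 = 2 · 3^2 · 7.
Since (Z/127Z)^× is cyclic of order 126, the number of elements of order d is φ(d) when d | 126 and 0 otherwise.
42 = 2 · 3 · 7 divides 126, and φ(42) = 12.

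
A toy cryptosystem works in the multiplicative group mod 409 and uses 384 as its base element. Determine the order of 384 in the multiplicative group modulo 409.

The order of 384 must divide φ(409) = 409 − 1 = 408 = 2^3 · 3 · 17.
Divisors of 408: 1, 2, 3, 4, 6, 8, 12, 17, 24, 34, 51, 68, 102, 136, 204, 408.
Compute 384^d (mod 409) for the divisors d until we hit 1:
384^1 ≡ 384 (mod 409)
384^2 ≡ 216 (mod 409)
384^3 ≡ 326 (mod 409)
384^4 ≡ 30 (mod 409)
384^6 ≡ 345 (mod 409)
384^8 ≡ 82 (mod 409)
384^12 ≡ 6 (mod 409)
384^17 ≡ 408 (mod 409)
384^24 ≡ 36 (mod 409)
384^34 ≡ 1 (mod 409) ✓
Therefore the multiplicative order of 384 modulo 409 is 34.

34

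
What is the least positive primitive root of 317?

φ(317) = 317 − 1 = 316 = 2^2 · 79.
g is a primitive root iff g^(316/q) ≢ 1 (mod 317) for each prime q ∈ {2, 79}.
g = 2: 2^158 ≡ 316; 2^4 ≡ 16 — none is 1, so 2 is a primitive root.
The smallest primitive root modulo 317 is 2.

2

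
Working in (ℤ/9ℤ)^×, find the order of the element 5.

6

Since 5 ∈ (Z/9Z)^×, its order divides φ(9) = φ(3^2) = 3·(3−1) = 6 = 2 · 3.
Divisors of 6: 1, 2, 3, 6.
Test each divisor d:
5^1 ≡ 5
5^2 ≡ 7
5^3 ≡ 8
5^6 ≡ 1
Hence ord(5) = 6.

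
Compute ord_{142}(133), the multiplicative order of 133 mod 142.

70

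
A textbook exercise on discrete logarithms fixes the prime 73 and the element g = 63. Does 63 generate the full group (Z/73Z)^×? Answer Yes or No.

φ(73) = 73 − 1 = 72 = 2^3 · 3^2.
Test 63^(72/q) mod 73 for each prime factor q of 72:
63^36 ≡ 72 (mod 73)  [q = 2: ≢ 1 ✓]
63^24 ≡ 1 (mod 73)  [q = 3: ≡ 1 ✗]
Since 63^24 ≡ 1, the order of 63 divides 24 < 72, so 63 is not a primitive root.

No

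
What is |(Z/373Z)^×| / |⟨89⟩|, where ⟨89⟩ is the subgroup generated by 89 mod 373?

62

By Lagrange's theorem, ord_373(89) divides φ(373) = 373 − 1 = 372 = 2^2 · 3 · 31.
Divisors of 372: 1, 2, 3, 4, 6, 12, 31, 62, 93, 124, 186, 372.
Evaluate successive powers at the divisors of 372:
89^1 ≡ 89 (mod 373)
89^2 ≡ 88 (mod 373)
89^3 ≡ 372 (mod 373)
89^4 ≡ 284 (mod 373)
89^6 ≡ 1 (mod 373) ✓
Thus |⟨89⟩| = ord(89) = 6.
Index = |(Z/373Z)^×| / |⟨89⟩| = 372 / 6 = 62.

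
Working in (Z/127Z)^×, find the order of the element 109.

126

The order of 109 must divide φ(127) = 127 − 1 = 126 = 2 · 3^2 · 7.
Divisors of 126: 1, 2, 3, 6, 7, 9, 14, 18, 21, 42, 63, 126.
Test each divisor d:
109^1 ≡ 109
109^2 ≡ 70
109^3 ≡ 10
109^6 ≡ 100
109^7 ≡ 105
109^9 ≡ 111
109^14 ≡ 103
109^18 ≡ 2
109^21 ≡ 20
109^42 ≡ 19
109^63 ≡ 126
109^126 ≡ 1
Therefore the multiplicative order of 109 modulo 127 is 126.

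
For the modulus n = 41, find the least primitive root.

6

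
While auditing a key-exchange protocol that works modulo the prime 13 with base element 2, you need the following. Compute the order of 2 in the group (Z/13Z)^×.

The order of 2 must divide φ(13) = 13 − 1 = 12 = 2^2 · 3.
Divisors of 12: 1, 2, 3, 4, 6, 12.
Test each divisor d:
2^1 ≡ 2
2^2 ≡ 4
2^3 ≡ 8
2^4 ≡ 3
2^6 ≡ 12
2^12 ≡ 1
Hence ord(2) = 12.

12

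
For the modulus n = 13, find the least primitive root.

φ(13) = 13 − 1 = 12 = 2^2 · 3.
Test candidates g = 2, 3, … against the prime factors q ∈ {2, 3} of φ(13): g is a generator iff g^(12/q) ≢ 1 for every such q.
g = 2: 2^6 ≡ 12; 2^4 ≡ 3 — none is 1, so 2 is a primitive root.
So 2 is the smallest generator of (Z/13Z)^×.

2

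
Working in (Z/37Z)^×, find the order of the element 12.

9

By Lagrange's theorem, ord_37(12) divides φ(37) = 37 − 1 = 36 = 2^2 · 3^2.
Divisors of 36: 1, 2, 3, 4, 6, 9, 12, 18, 36.
Compute 12^d (mod 37) for the divisors d until we hit 1:
12^1 ≡ 12
12^2 ≡ 33
12^3 ≡ 26
12^4 ≡ 16
12^6 ≡ 10
12^9 ≡ 1
So ord_37(12) = 9.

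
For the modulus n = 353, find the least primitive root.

φ(353) = 353 − 1 = 352 = 2^5 · 11.
g is a primitive root iff g^(352/q) ≢ 1 (mod 353) for each prime q ∈ {2, 11}.
g = 2: 2^176 ≡ 1 — hits 1, so not a primitive root.
g = 3: 3^176 ≡ 352; 3^32 ≡ 140 — none is 1, so 3 is a primitive root.
The smallest primitive root modulo 353 is 3.

3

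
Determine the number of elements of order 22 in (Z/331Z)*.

10

φ(331) = 331 − 1 = 330 = 2 · 3 · 5 · 11.
Since (Z/331Z)^× is cyclic of order 330, the number of elements of order d is φ(d) when d | 330 and 0 otherwise.
22 = 2 · 11 divides 330, and φ(22) = 10.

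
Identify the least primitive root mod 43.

φ(43) = 43 − 1 = 42 = 2 · 3 · 7.
g is a primitive root iff g^(42/q) ≢ 1 (mod 43) for each prime q ∈ {2, 3, 7}.
g = 2: 2^21 ≡ 42; 2^14 ≡ 1 — hits 1, so not a primitive root.
g = 3: 3^21 ≡ 42; 3^14 ≡ 36; 3^6 ≡ 41 — none is 1, so 3 is a primitive root.
So 3 is the smallest generator of (Z/43Z)^×.

3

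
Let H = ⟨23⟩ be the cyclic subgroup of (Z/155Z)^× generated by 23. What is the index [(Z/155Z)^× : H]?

6

ord(23) | φ(155) = φ(5·31) = (5−1)·(31−1) = 4·30 = 120 = 2^3 · 3 · 5.
Divisors of 120: 1, 2, 3, 4, 5, 6, 8, 10, 12, 15, 20, 24, 30, 40, 60, 120.
Test each divisor d:
23^1 ≡ 23 (mod 155)
23^2 ≡ 64 (mod 155)
23^3 ≡ 77 (mod 155)
23^4 ≡ 66 (mod 155)
23^5 ≡ 123 (mod 155)
23^6 ≡ 39 (mod 155)
23^8 ≡ 16 (mod 155)
23^10 ≡ 94 (mod 155)
23^12 ≡ 126 (mod 155)
23^15 ≡ 92 (mod 155)
23^20 ≡ 1 (mod 155) ✓
So ord_155(23) = 20, hence |⟨23⟩| = 20.
[(Z/155Z)^× : ⟨23⟩] = 120/20 = 6.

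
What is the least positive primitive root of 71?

φ(71) = 71 − 1 = 70 = 2 · 5 · 7.
Test candidates g = 2, 3, … against the prime factors q ∈ {2, 5, 7} of φ(71): g is a generator iff g^(70/q) ≢ 1 for every such q.
g = 2: 2^35 ≡ 1 — hits 1, so not a primitive root.
g = 3: 3^35 ≡ 1 — hits 1, so not a primitive root.
g = 4: 4^35 ≡ 1 — hits 1, so not a primitive root.
g = 5: 5^35 ≡ 1 — hits 1, so not a primitive root.
g = 6: 6^35 ≡ 1 — hits 1, so not a primitive root.
g = 7: 7^35 ≡ 70; 7^14 ≡ 54; 7^10 ≡ 45 — none is 1, so 7 is a primitive root.
The smallest primitive root modulo 71 is 7.

7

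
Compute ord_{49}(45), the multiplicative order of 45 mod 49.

Since 45 ∈ (Z/49Z)^×, its order divides φ(49) = φ(7^2) = 7·(7−1) = 42 = 2 · 3 · 7.
Divisors of 42: 1, 2, 3, 6, 7, 14, 21, 42.
Compute 45^d (mod 49) for the divisors d until we hit 1:
45^1 ≡ 45
45^2 ≡ 16
45^3 ≡ 34
45^6 ≡ 29
45^7 ≡ 31
45^14 ≡ 30
45^21 ≡ 48
45^42 ≡ 1
The smallest such exponent is 42, so the order of 45 is 42.

42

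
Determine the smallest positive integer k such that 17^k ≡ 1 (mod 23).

Since 17 ∈ (Z/23Z)^×, its order divides φ(23) = 23 − 1 = 22 = 2 · 11.
Divisors of 22: 1, 2, 11, 22.
Evaluate successive powers at the divisors of 22:
17^1 ≡ 17 (mod 23)
17^2 ≡ 13 (mod 23)
17^11 ≡ 22 (mod 23)
17^22 ≡ 1 (mod 23) ✓
Therefore the multiplicative order of 17 modulo 23 is 22.

22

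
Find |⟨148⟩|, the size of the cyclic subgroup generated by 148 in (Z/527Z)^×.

240

ord(148) | φ(527) = φ(17·31) = (17−1)·(31−1) = 16·30 = 480 = 2^5 · 3 · 5.
Divisors of 480: 1, 2, 3, 4, 5, 6, 8, 10, 12, 15, 16, 20, 24, 30, 32, 40, 48, 60, 80, 96, 120, 160, 240, 480.
Compute 148^d (mod 527) for the divisors d until we hit 1:
148^1 ≡ 148
148^2 ≡ 297
148^3 ≡ 215
148^4 ≡ 200
148^5 ≡ 88
148^6 ≡ 376
148^8 ≡ 475
148^10 ≡ 366
148^12 ≡ 140
148^15 ≡ 61
148^16 ≡ 69
148^20 ≡ 98
148^24 ≡ 101
148^30 ≡ 32
148^32 ≡ 18
148^40 ≡ 118
148^48 ≡ 188
148^60 ≡ 497
148^80 ≡ 222
148^96 ≡ 35
148^120 ≡ 373
148^160 ≡ 273
148^240 ≡ 1
So ord_527(148) = 240.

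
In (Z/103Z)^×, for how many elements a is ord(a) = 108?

φ(103) = 103 − 1 = 102 = 2 · 3 · 17.
In a cyclic group of order 102, there are φ(d) elements of order d for each divisor d of 102, and zero for non-divisors.
Since 108 ∤ 102, the count is 0.

0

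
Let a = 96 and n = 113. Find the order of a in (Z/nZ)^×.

112

Since 96 ∈ (Z/113Z)^×, its order divides φ(113) = 113 − 1 = 112 = 2^4 · 7.
Divisors of 112: 1, 2, 4, 7, 8, 14, 16, 28, 56, 112.
Check 96^d mod 113 for each divisor in increasing order:
96^1 ≡ 96
96^2 ≡ 63
96^4 ≡ 14
96^7 ≡ 35
96^8 ≡ 83
96^14 ≡ 95
96^16 ≡ 109
96^28 ≡ 98
96^56 ≡ 112
96^112 ≡ 1
The smallest such exponent is 112, so the order of 96 is 112.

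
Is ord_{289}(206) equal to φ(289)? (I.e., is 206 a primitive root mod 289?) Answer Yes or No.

No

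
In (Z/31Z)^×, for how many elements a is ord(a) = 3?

2

φ(31) = 31 − 1 = 30 = 2 · 3 · 5.
In a cyclic group of order 30, there are φ(d) elements of order d for each divisor d of 30, and zero for non-divisors.
3 | 30, and φ(3) = 3 − 1 = 2.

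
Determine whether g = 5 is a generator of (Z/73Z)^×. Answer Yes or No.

φ(73) = 73 − 1 = 72 = 2^3 · 3^2.
Test 5^(72/q) mod 73 for each prime factor q of 72:
5^36 ≡ 72 (mod 73)  [q = 2: ≢ 1 ✓]
5^24 ≡ 8 (mod 73)  [q = 3: ≢ 1 ✓]
All checks pass, so 5 has order 72 and is a primitive root modulo 73.

Yes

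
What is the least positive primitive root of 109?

6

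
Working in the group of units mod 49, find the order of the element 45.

42

Since 45 ∈ (Z/49Z)^×, its order divides φ(49) = φ(7^2) = 7·(7−1) = 42 = 2 · 3 · 7.
Divisors of 42: 1, 2, 3, 6, 7, 14, 21, 42.
Compute 45^d (mod 49) for the divisors d until we hit 1:
45^1 ≡ 45 (mod 49)
45^2 ≡ 16 (mod 49)
45^3 ≡ 34 (mod 49)
45^6 ≡ 29 (mod 49)
45^7 ≡ 31 (mod 49)
45^14 ≡ 30 (mod 49)
45^21 ≡ 48 (mod 49)
45^42 ≡ 1 (mod 49) ✓
Therefore the multiplicative order of 45 modulo 49 is 42.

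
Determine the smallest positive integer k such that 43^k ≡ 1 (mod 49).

The order of 43 must divide φ(49) = φ(7^2) = 7·(7−1) = 42 = 2 · 3 · 7.
Divisors of 42: 1, 2, 3, 6, 7, 14, 21, 42.
Compute 43^d (mod 49) for the divisors d until we hit 1:
43^1 ≡ 43 (mod 49)
43^2 ≡ 36 (mod 49)
43^3 ≡ 29 (mod 49)
43^6 ≡ 8 (mod 49)
43^7 ≡ 1 (mod 49) ✓
Therefore the multiplicative order of 43 modulo 49 is 7.

7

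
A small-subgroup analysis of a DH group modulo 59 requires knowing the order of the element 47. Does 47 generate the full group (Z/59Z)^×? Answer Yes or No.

φ(59) = 59 − 1 = 58 = 2 · 29.
An element g generates (Z/59Z)^× iff g^(58/q) ≢ 1 (mod 59) for each prime q ∈ {2, 29}.
47^29 ≡ 58 (mod 59)  [q = 2: ≢ 1 ✓]
47^2 ≡ 26 (mod 59)  [q = 29: ≢ 1 ✓]
All checks pass, so 47 has order 58 and is a primitive root modulo 59.

Yes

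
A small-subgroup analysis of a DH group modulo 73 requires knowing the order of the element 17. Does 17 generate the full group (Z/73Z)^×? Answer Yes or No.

No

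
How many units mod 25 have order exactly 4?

2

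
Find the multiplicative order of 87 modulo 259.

The order of 87 must divide φ(259) = φ(7·37) = (7−1)·(37−1) = 6·36 = 216 = 2^3 · 3^3.
Divisors of 216: 1, 2, 3, 4, 6, 8, 9, 12, 18, 24, 27, 36, 54, 72, 108, 216.
Compute 87^d (mod 259) for the divisors d until we hit 1:
87^1 ≡ 87 (mod 259)
87^2 ≡ 58 (mod 259)
87^3 ≡ 125 (mod 259)
87^4 ≡ 256 (mod 259)
87^6 ≡ 85 (mod 259)
87^8 ≡ 9 (mod 259)
87^9 ≡ 6 (mod 259)
87^12 ≡ 232 (mod 259)
87^18 ≡ 36 (mod 259)
87^24 ≡ 211 (mod 259)
87^27 ≡ 216 (mod 259)
87^36 ≡ 1 (mod 259) ✓
So ord_259(87) = 36.

36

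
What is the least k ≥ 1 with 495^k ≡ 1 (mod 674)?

21

ord(495) | φ(674) = φ(2)·φ(337) = 1·336 = 336 = 2^4 · 3 · 7.
Divisors of 336: 1, 2, 3, 4, 6, 7, 8, 12, 14, 16, 21, 24, 28, 42, 48, 56, 84, 112, 168, 336.
Check 495^d mod 674 for each divisor in increasing order:
495^1 ≡ 495
495^2 ≡ 363
495^3 ≡ 401
495^4 ≡ 339
495^6 ≡ 389
495^7 ≡ 465
495^8 ≡ 341
495^12 ≡ 345
495^14 ≡ 545
495^16 ≡ 353
495^21 ≡ 1
Hence ord(495) = 21.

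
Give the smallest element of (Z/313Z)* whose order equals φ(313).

10

φ(313) = 313 − 1 = 312 = 2^3 · 3 · 13.
g is a primitive root iff g^(312/q) ≢ 1 (mod 313) for each prime q ∈ {2, 3, 13}.
g = 2: 2^156 ≡ 1 — hits 1, so not a primitive root.
g = 3: 3^156 ≡ 1 — hits 1, so not a primitive root.
g = 4: 4^156 ≡ 1 — hits 1, so not a primitive root.
g = 5: 5^156 ≡ 312; 5^104 ≡ 1 — hits 1, so not a primitive root.
g = 6: 6^156 ≡ 1 — hits 1, so not a primitive root.
g = 7: 7^156 ≡ 312; 7^104 ≡ 1 — hits 1, so not a primitive root.
g = 8: 8^156 ≡ 1 — hits 1, so not a primitive root.
g = 9: 9^156 ≡ 1 — hits 1, so not a primitive root.
g = 10: 10^156 ≡ 312; 10^104 ≡ 214; 10^24 ≡ 103 — none is 1, so 10 is a primitive root.
The smallest primitive root modulo 313 is 10.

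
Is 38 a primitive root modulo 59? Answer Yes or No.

φ(59) = 59 − 1 = 58 = 2 · 29.
An element g generates (Z/59Z)^× iff g^(58/q) ≢ 1 (mod 59) for each prime q ∈ {2, 29}.
38^29 ≡ 58 (mod 59)  [q = 2: ≢ 1 ✓]
38^2 ≡ 28 (mod 59)  [q = 29: ≢ 1 ✓]
All checks pass, so 38 has order 58 and is a primitive root modulo 59.

Yes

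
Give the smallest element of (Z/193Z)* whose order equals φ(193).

5

φ(193) = 193 − 1 = 192 = 2^6 · 3.
Test candidates g = 2, 3, … against the prime factors q ∈ {2, 3} of φ(193): g is a generator iff g^(192/q) ≢ 1 for every such q.
g = 2: 2^96 ≡ 1 — hits 1, so not a primitive root.
g = 3: 3^96 ≡ 1 — hits 1, so not a primitive root.
g = 4: 4^96 ≡ 1 — hits 1, so not a primitive root.
g = 5: 5^96 ≡ 192; 5^64 ≡ 84 — none is 1, so 5 is a primitive root.
The smallest primitive root modulo 193 is 5.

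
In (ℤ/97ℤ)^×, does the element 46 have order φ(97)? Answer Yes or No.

φ(97) = 97 − 1 = 96 = 2^5 · 3.
Test 46^(96/q) mod 97 for each prime factor q of 96:
46^48 ≡ 96 (mod 97)  [q = 2: ≢ 1 ✓]
46^32 ≡ 1 (mod 97)  [q = 3: ≡ 1 ✗]
The check at q = 3 fails, so 46 generates a proper subgroup.

No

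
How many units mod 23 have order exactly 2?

1

φ(23) = 23 − 1 = 22 = 2 · 11.
(Z/23Z)^× is cyclic (|G| = 22); a cyclic group of order m has exactly φ(d) elements of each order d | m, and none otherwise.
2 | 22, and φ(2) = 2 − 1 = 1.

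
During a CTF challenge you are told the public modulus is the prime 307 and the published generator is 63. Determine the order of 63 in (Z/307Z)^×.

153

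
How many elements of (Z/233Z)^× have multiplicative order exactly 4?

2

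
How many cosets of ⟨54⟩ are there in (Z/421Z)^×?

By Lagrange's theorem, ord_421(54) divides φ(421) = 421 − 1 = 420 = 2^2 · 3 · 5 · 7.
Divisors of 420: 1, 2, 3, 4, 5, 6, 7, 10, 12, 14, 15, 20, 21, 28, 30, 35, 42, 60, 70, 84, 105, 140, 210, 420.
Check 54^d mod 421 for each divisor in increasing order:
54^1 ≡ 54 (mod 421)
54^2 ≡ 390 (mod 421)
54^3 ≡ 10 (mod 421)
54^4 ≡ 119 (mod 421)
54^5 ≡ 111 (mod 421)
54^6 ≡ 100 (mod 421)
54^7 ≡ 348 (mod 421)
54^10 ≡ 112 (mod 421)
54^12 ≡ 317 (mod 421)
54^14 ≡ 277 (mod 421)
54^15 ≡ 223 (mod 421)
54^20 ≡ 335 (mod 421)
54^21 ≡ 408 (mod 421)
54^28 ≡ 107 (mod 421)
54^30 ≡ 51 (mod 421)
54^35 ≡ 188 (mod 421)
54^42 ≡ 169 (mod 421)
54^60 ≡ 75 (mod 421)
54^70 ≡ 401 (mod 421)
54^84 ≡ 354 (mod 421)
54^105 ≡ 29 (mod 421)
54^140 ≡ 400 (mod 421)
54^210 ≡ 420 (mod 421)
54^420 ≡ 1 (mod 421) ✓
So ord_421(54) = 420, hence |⟨54⟩| = 420.
The index is φ(421) / ord(54) = 420 / 420 = 1.

1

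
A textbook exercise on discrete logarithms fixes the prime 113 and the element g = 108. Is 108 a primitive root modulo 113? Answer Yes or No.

φ(113) = 113 − 1 = 112 = 2^4 · 7.
108 is a primitive root mod 113 iff 108^(φ(113)/q) ≢ 1 for every prime q | φ(113), i.e. q ∈ {2, 7}.
108^56 ≡ 112 (mod 113)  [q = 2: ≢ 1 ✓]
108^16 ≡ 30 (mod 113)  [q = 7: ≢ 1 ✓]
None equal 1, so ord_113(108) = 112: 108 is a primitive root.

Yes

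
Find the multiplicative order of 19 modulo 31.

ord(19) | φ(31) = 31 − 1 = 30 = 2 · 3 · 5.
Divisors of 30: 1, 2, 3, 5, 6, 10, 15, 30.
Test each divisor d:
19^1 ≡ 19
19^2 ≡ 20
19^3 ≡ 8
19^5 ≡ 5
19^6 ≡ 2
19^10 ≡ 25
19^15 ≡ 1
Hence ord(19) = 15.

15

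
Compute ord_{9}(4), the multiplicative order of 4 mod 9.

Since 4 ∈ (Z/9Z)^×, its order divides φ(9) = φ(3^2) = 3·(3−1) = 6 = 2 · 3.
Divisors of 6: 1, 2, 3, 6.
Test each divisor d:
4^1 ≡ 4 (mod 9)
4^2 ≡ 7 (mod 9)
4^3 ≡ 1 (mod 9) ✓
So ord_9(4) = 3.

3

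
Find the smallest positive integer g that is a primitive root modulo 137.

φ(137) = 137 − 1 = 136 = 2^3 · 17.
Test candidates g = 2, 3, … against the prime factors q ∈ {2, 17} of φ(137): g is a generator iff g^(136/q) ≢ 1 for every such q.
g = 2: 2^68 ≡ 1 — hits 1, so not a primitive root.
g = 3: 3^68 ≡ 136; 3^8 ≡ 122 — none is 1, so 3 is a primitive root.
Hence the least primitive root of 137 is 3.

3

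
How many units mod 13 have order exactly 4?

2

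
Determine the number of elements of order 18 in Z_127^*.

6

φ(127) = 127 − 1 = 126 = 2 · 3^2 · 7.
(Z/127Z)^× is cyclic (|G| = 126); a cyclic group of order m has exactly φ(d) elements of each order d | m, and none otherwise.
18 = 2 · 3^2 divides 126, and φ(18) = 6.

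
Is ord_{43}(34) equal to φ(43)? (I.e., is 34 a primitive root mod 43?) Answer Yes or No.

Yes

φ(43) = 43 − 1 = 42 = 2 · 3 · 7.
34 is a primitive root mod 43 iff 34^(φ(43)/q) ≢ 1 for every prime q | φ(43), i.e. q ∈ {2, 3, 7}.
34^21 ≡ 42 (mod 43)  [q = 2: ≢ 1 ✓]
34^14 ≡ 6 (mod 43)  [q = 3: ≢ 1 ✓]
34^6 ≡ 4 (mod 43)  [q = 7: ≢ 1 ✓]
Every test exponent gives a nontrivial residue, hence 34 generates the full group.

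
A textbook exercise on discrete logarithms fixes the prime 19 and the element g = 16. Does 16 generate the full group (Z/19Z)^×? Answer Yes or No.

No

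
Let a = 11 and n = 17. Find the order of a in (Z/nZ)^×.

16

By Lagrange's theorem, ord_17(11) divides φ(17) = 17 − 1 = 16 = 2^4.
Divisors of 16: 1, 2, 4, 8, 16.
Compute 11^d (mod 17) for the divisors d until we hit 1:
11^1 ≡ 11 (mod 17)
11^2 ≡ 2 (mod 17)
11^4 ≡ 4 (mod 17)
11^8 ≡ 16 (mod 17)
11^16 ≡ 1 (mod 17) ✓
Therefore the multiplicative order of 11 modulo 17 is 16.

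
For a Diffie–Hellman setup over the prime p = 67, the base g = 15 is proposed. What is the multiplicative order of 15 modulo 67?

11

By Lagrange's theorem, ord_67(15) divides φ(67) = 67 − 1 = 66 = 2 · 3 · 11.
Divisors of 66: 1, 2, 3, 6, 11, 22, 33, 66.
Evaluate successive powers at the divisors of 66:
15^1 ≡ 15 (mod 67)
15^2 ≡ 24 (mod 67)
15^3 ≡ 25 (mod 67)
15^6 ≡ 22 (mod 67)
15^11 ≡ 1 (mod 67) ✓
Hence ord(15) = 11.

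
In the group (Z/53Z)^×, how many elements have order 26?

12

φ(53) = 53 − 1 = 52 = 2^2 · 13.
In a cyclic group of order 52, there are φ(d) elements of order d for each divisor d of 52, and zero for non-divisors.
26 = 2 · 13 divides 52, and φ(26) = 12.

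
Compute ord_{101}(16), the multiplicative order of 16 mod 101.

25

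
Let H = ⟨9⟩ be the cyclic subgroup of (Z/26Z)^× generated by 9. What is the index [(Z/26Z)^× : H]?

ord(9) | φ(26) = φ(2)·φ(13) = 1·12 = 12 = 2^2 · 3.
Divisors of 12: 1, 2, 3, 4, 6, 12.
Evaluate successive powers at the divisors of 12:
9^1 ≡ 9
9^2 ≡ 3
9^3 ≡ 1
Thus |⟨9⟩| = ord(9) = 3.
[(Z/26Z)^× : ⟨9⟩] = 12/3 = 4.

4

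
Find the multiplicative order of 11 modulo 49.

21

Since 11 ∈ (Z/49Z)^×, its order divides φ(49) = φ(7^2) = 7·(7−1) = 42 = 2 · 3 · 7.
Divisors of 42: 1, 2, 3, 6, 7, 14, 21, 42.
Check 11^d mod 49 for each divisor in increasing order:
11^1 ≡ 11
11^2 ≡ 23
11^3 ≡ 8
11^6 ≡ 15
11^7 ≡ 18
11^14 ≡ 30
11^21 ≡ 1
The smallest such exponent is 21, so the order of 11 is 21.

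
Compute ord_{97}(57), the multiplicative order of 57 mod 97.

96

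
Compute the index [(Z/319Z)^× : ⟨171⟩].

2

ord(171) | φ(319) = φ(11·29) = (11−1)·(29−1) = 10·28 = 280 = 2^3 · 5 · 7.
Divisors of 280: 1, 2, 4, 5, 7, 8, 10, 14, 20, 28, 35, 40, 56, 70, 140, 280.
Evaluate successive powers at the divisors of 280:
171^1 ≡ 171 (mod 319)
171^2 ≡ 212 (mod 319)
171^4 ≡ 284 (mod 319)
171^5 ≡ 76 (mod 319)
171^7 ≡ 162 (mod 319)
171^8 ≡ 268 (mod 319)
171^10 ≡ 34 (mod 319)
171^14 ≡ 86 (mod 319)
171^20 ≡ 199 (mod 319)
171^28 ≡ 59 (mod 319)
171^35 ≡ 307 (mod 319)
171^40 ≡ 45 (mod 319)
171^56 ≡ 291 (mod 319)
171^70 ≡ 144 (mod 319)
171^140 ≡ 1 (mod 319) ✓
The order of 171 is 140, so the subgroup it generates has 140 elements.
[(Z/319Z)^× : ⟨171⟩] = 280/140 = 2.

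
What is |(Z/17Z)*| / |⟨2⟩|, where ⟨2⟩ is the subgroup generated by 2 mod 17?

Since 2 ∈ (Z/17Z)^×, its order divides φ(17) = 17 − 1 = 16 = 2^4.
Divisors of 16: 1, 2, 4, 8, 16.
Compute 2^d (mod 17) for the divisors d until we hit 1:
2^1 ≡ 2
2^2 ≡ 4
2^4 ≡ 16
2^8 ≡ 1
The order of 2 is 8, so the subgroup it generates has 8 elements.
The index is φ(17) / ord(2) = 16 / 8 = 2.

2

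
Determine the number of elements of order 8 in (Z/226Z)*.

4

φ(226) = φ(2)·φ(113) = 1·112 = 112 = 2^4 · 7.
(Z/226Z)^× is cyclic (|G| = 112); a cyclic group of order m has exactly φ(d) elements of each order d | m, and none otherwise.
8 = 2^3 divides 112, and φ(8) = 4.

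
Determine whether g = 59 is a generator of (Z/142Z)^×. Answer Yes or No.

Yes

φ(142) = φ(2)·φ(71) = 1·70 = 70 = 2 · 5 · 7.
Test 59^(70/q) mod 142 for each prime factor q of 70:
59^35 ≡ 141 (mod 142)  [q = 2: ≢ 1 ✓]
59^14 ≡ 57 (mod 142)  [q = 5: ≢ 1 ✓]
59^10 ≡ 103 (mod 142)  [q = 7: ≢ 1 ✓]
None equal 1, so ord_142(59) = 70: 59 is a primitive root.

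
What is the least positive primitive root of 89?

φ(89) = 89 − 1 = 88 = 2^3 · 11.
g is a primitive root iff g^(88/q) ≢ 1 (mod 89) for each prime q ∈ {2, 11}.
g = 2: 2^44 ≡ 1 — hits 1, so not a primitive root.
g = 3: 3^44 ≡ 88; 3^8 ≡ 64 — none is 1, so 3 is a primitive root.
So 3 is the smallest generator of (Z/89Z)^×.

3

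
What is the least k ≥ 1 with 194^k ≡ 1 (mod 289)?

272

Since 194 ∈ (Z/289Z)^×, its order divides φ(289) = φ(17^2) = 17·(17−1) = 272 = 2^4 · 17.
Divisors of 272: 1, 2, 4, 8, 16, 17, 34, 68, 136, 272.
Compute 194^d (mod 289) for the divisors d until we hit 1:
194^1 ≡ 194 (mod 289)
194^2 ≡ 66 (mod 289)
194^4 ≡ 21 (mod 289)
194^8 ≡ 152 (mod 289)
194^16 ≡ 273 (mod 289)
194^17 ≡ 75 (mod 289)
194^34 ≡ 134 (mod 289)
194^68 ≡ 38 (mod 289)
194^136 ≡ 288 (mod 289)
194^272 ≡ 1 (mod 289) ✓
So ord_289(194) = 272.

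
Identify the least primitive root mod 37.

φ(37) = 37 − 1 = 36 = 2^2 · 3^2.
Test candidates g = 2, 3, … against the prime factors q ∈ {2, 3} of φ(37): g is a generator iff g^(36/q) ≢ 1 for every such q.
g = 2: 2^18 ≡ 36; 2^12 ≡ 26 — none is 1, so 2 is a primitive root.
So 2 is the smallest generator of (Z/37Z)^×.

2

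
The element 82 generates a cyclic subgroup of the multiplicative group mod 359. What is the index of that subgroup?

2

ord(82) | φ(359) = 359 − 1 = 358 = 2 · 179.
Divisors of 358: 1, 2, 179, 358.
Check 82^d mod 359 for each divisor in increasing order:
82^1 ≡ 82 (mod 359)
82^2 ≡ 262 (mod 359)
82^179 ≡ 1 (mod 359) ✓
The order of 82 is 179, so the subgroup it generates has 179 elements.
[(Z/359Z)^× : ⟨82⟩] = 358/179 = 2.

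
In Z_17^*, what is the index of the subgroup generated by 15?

Since 15 ∈ (Z/17Z)^×, its order divides φ(17) = 17 − 1 = 16 = 2^4.
Divisors of 16: 1, 2, 4, 8, 16.
Test each divisor d:
15^1 ≡ 15 (mod 17)
15^2 ≡ 4 (mod 17)
15^4 ≡ 16 (mod 17)
15^8 ≡ 1 (mod 17) ✓
The order of 15 is 8, so the subgroup it generates has 8 elements.
Index = |(Z/17Z)^×| / |⟨15⟩| = 16 / 8 = 2.

2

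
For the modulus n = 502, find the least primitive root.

11

φ(502) = φ(2)·φ(251) = 1·250 = 250 = 2 · 5^3.
g is a primitive root iff g^(250/q) ≢ 1 (mod 502) for each prime q ∈ {2, 5}.
g = 2: gcd(2, 502) = 2 > 1, not a unit — skip.
g = 3: 3^125 ≡ 1 — hits 1, so not a primitive root.
g = 4: gcd(4, 502) = 2 > 1, not a unit — skip.
g = 5: 5^125 ≡ 1 — hits 1, so not a primitive root.
g = 6: gcd(6, 502) = 2 > 1, not a unit — skip.
g = 7: 7^125 ≡ 1 — hits 1, so not a primitive root.
g = 8: gcd(8, 502) = 2 > 1, not a unit — skip.
g = 9: 9^125 ≡ 1 — hits 1, so not a primitive root.
g = 10: gcd(10, 502) = 2 > 1, not a unit — skip.
g = 11: 11^125 ≡ 501; 11^50 ≡ 219 — none is 1, so 11 is a primitive root.
Hence the least primitive root of 502 is 11.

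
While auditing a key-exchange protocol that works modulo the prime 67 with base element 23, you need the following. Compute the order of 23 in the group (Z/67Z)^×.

33

ord(23) | φ(67) = 67 − 1 = 66 = 2 · 3 · 11.
Divisors of 66: 1, 2, 3, 6, 11, 22, 33, 66.
Test each divisor d:
23^1 ≡ 23 (mod 67)
23^2 ≡ 60 (mod 67)
23^3 ≡ 40 (mod 67)
23^6 ≡ 59 (mod 67)
23^11 ≡ 29 (mod 67)
23^22 ≡ 37 (mod 67)
23^33 ≡ 1 (mod 67) ✓
Hence ord(23) = 33.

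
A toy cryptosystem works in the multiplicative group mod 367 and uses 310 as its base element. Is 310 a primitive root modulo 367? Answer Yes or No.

Yes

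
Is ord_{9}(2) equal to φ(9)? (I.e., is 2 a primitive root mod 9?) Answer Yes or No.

φ(9) = φ(3^2) = 3·(3−1) = 6 = 2 · 3.
2 is a primitive root mod 9 iff 2^(φ(9)/q) ≢ 1 for every prime q | φ(9), i.e. q ∈ {2, 3}.
2^3 ≡ 8 (mod 9)  [q = 2: ≢ 1 ✓]
2^2 ≡ 4 (mod 9)  [q = 3: ≢ 1 ✓]
Every test exponent gives a nontrivial residue, hence 2 generates the full group.

Yes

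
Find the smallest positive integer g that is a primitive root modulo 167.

5

φ(167) = 167 − 1 = 166 = 2 · 83.
Test candidates g = 2, 3, … against the prime factors q ∈ {2, 83} of φ(167): g is a generator iff g^(166/q) ≢ 1 for every such q.
g = 2: 2^83 ≡ 1 — hits 1, so not a primitive root.
g = 3: 3^83 ≡ 1 — hits 1, so not a primitive root.
g = 4: 4^83 ≡ 1 — hits 1, so not a primitive root.
g = 5: 5^83 ≡ 166; 5^2 ≡ 25 — none is 1, so 5 is a primitive root.
The smallest primitive root modulo 167 is 5.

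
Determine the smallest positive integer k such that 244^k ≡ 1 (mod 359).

The order of 244 must divide φ(359) = 359 − 1 = 358 = 2 · 179.
Divisors of 358: 1, 2, 179, 358.
Check 244^d mod 359 for each divisor in increasing order:
244^1 ≡ 244 (mod 359)
244^2 ≡ 301 (mod 359)
244^179 ≡ 358 (mod 359)
244^358 ≡ 1 (mod 359) ✓
So ord_359(244) = 358.

358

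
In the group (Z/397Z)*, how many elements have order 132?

40

φ(397) = 397 − 1 = 396 = 2^2 · 3^2 · 11.
Since (Z/397Z)^× is cyclic of order 396, the number of elements of order d is φ(d) when d | 396 and 0 otherwise.
132 = 2^2 · 3 · 11 divides 396, and φ(132) = 40.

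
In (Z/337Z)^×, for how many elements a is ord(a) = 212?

0

φ(337) = 337 − 1 = 336 = 2^4 · 3 · 7.
Since (Z/337Z)^× is cyclic of order 336, the number of elements of order d is φ(d) when d | 336 and 0 otherwise.
Here 336 is not a multiple of 212, so there are no elements of order 212.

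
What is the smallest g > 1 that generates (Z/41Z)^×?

φ(41) = 41 − 1 = 40 = 2^3 · 5.
g is a primitive root iff g^(40/q) ≢ 1 (mod 41) for each prime q ∈ {2, 5}.
g = 2: 2^20 ≡ 1 — hits 1, so not a primitive root.
g = 3: 3^20 ≡ 40; 3^8 ≡ 1 — hits 1, so not a primitive root.
g = 4: 4^20 ≡ 1 — hits 1, so not a primitive root.
g = 5: 5^20 ≡ 1 — hits 1, so not a primitive root.
g = 6: 6^20 ≡ 40; 6^8 ≡ 10 — none is 1, so 6 is a primitive root.
Hence the least primitive root of 41 is 6.

6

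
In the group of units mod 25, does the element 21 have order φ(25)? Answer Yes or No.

φ(25) = φ(5^2) = 5·(5−1) = 20 = 2^2 · 5.
An element g generates (Z/25Z)^× iff g^(20/q) ≢ 1 (mod 25) for each prime q ∈ {2, 5}.
21^10 ≡ 1 (mod 25)  [q = 2: ≡ 1 ✗]
21^4 ≡ 6 (mod 25)  [q = 5: ≢ 1 ✓]
The check at q = 2 fails, so 21 generates a proper subgroup.

No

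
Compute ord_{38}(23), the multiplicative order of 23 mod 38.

9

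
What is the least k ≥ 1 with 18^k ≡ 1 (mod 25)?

By Lagrange's theorem, ord_25(18) divides φ(25) = φ(5^2) = 5·(5−1) = 20 = 2^2 · 5.
Divisors of 20: 1, 2, 4, 5, 10, 20.
Compute 18^d (mod 25) for the divisors d until we hit 1:
18^1 ≡ 18
18^2 ≡ 24
18^4 ≡ 1
The smallest such exponent is 4, so the order of 18 is 4.

4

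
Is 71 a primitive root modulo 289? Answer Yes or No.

Yes

φ(289) = φ(17^2) = 17·(17−1) = 272 = 2^4 · 17.
71 is a primitive root mod 289 iff 71^(φ(289)/q) ≢ 1 for every prime q | φ(289), i.e. q ∈ {2, 17}.
71^136 ≡ 288 (mod 289)  [q = 2: ≢ 1 ✓]
71^16 ≡ 52 (mod 289)  [q = 17: ≢ 1 ✓]
None equal 1, so ord_289(71) = 272: 71 is a primitive root.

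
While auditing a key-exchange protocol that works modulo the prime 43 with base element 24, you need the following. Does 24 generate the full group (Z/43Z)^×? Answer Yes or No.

No

φ(43) = 43 − 1 = 42 = 2 · 3 · 7.
It suffices to check that the order of 24 is not a proper divisor of 42: compute 24^(42/q) for q ∈ {2, 3, 7}.
24^21 ≡ 1 (mod 43)  [q = 2: ≡ 1 ✗]
24^14 ≡ 36 (mod 43)  [q = 3: ≢ 1 ✓]
24^6 ≡ 11 (mod 43)  [q = 7: ≢ 1 ✓]
Since 24^21 ≡ 1, the order of 24 divides 21 < 42, so 24 is not a primitive root.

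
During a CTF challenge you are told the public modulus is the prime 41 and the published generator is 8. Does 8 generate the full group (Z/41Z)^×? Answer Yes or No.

φ(41) = 41 − 1 = 40 = 2^3 · 5.
Test 8^(40/q) mod 41 for each prime factor q of 40:
8^20 ≡ 1 (mod 41)  [q = 2: ≡ 1 ✗]
8^8 ≡ 16 (mod 41)  [q = 5: ≢ 1 ✓]
Since 8^20 ≡ 1, the order of 8 divides 20 < 40, so 8 is not a primitive root.

No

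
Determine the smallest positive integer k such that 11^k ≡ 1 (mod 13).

12

The order of 11 must divide φ(13) = 13 − 1 = 12 = 2^2 · 3.
Divisors of 12: 1, 2, 3, 4, 6, 12.
Test each divisor d:
11^1 ≡ 11
11^2 ≡ 4
11^3 ≡ 5
11^4 ≡ 3
11^6 ≡ 12
11^12 ≡ 1
Therefore the multiplicative order of 11 modulo 13 is 12.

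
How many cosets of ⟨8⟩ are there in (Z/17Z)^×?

2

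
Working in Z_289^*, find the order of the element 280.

136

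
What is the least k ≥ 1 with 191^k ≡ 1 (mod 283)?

The order of 191 must divide φ(283) = 283 − 1 = 282 = 2 · 3 · 47.
Divisors of 282: 1, 2, 3, 6, 47, 94, 141, 282.
Check 191^d mod 283 for each divisor in increasing order:
191^1 ≡ 191 (mod 283)
191^2 ≡ 257 (mod 283)
191^3 ≡ 128 (mod 283)
191^6 ≡ 253 (mod 283)
191^47 ≡ 239 (mod 283)
191^94 ≡ 238 (mod 283)
191^141 ≡ 282 (mod 283)
191^282 ≡ 1 (mod 283) ✓
Therefore the multiplicative order of 191 modulo 283 is 282.

282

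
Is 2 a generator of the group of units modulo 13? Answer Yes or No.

Yes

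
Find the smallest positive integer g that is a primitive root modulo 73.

5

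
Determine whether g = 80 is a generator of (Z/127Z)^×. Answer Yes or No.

No

φ(127) = 127 − 1 = 126 = 2 · 3^2 · 7.
It suffices to check that the order of 80 is not a proper divisor of 126: compute 80^(126/q) for q ∈ {2, 3, 7}.
80^63 ≡ 126 (mod 127)  [q = 2: ≢ 1 ✓]
80^42 ≡ 1 (mod 127)  [q = 3: ≡ 1 ✗]
80^18 ≡ 2 (mod 127)  [q = 7: ≢ 1 ✓]
The check at q = 3 fails, so 80 generates a proper subgroup.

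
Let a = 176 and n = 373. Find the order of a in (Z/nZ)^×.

124

Since 176 ∈ (Z/373Z)^×, its order divides φ(373) = 373 − 1 = 372 = 2^2 · 3 · 31.
Divisors of 372: 1, 2, 3, 4, 6, 12, 31, 62, 93, 124, 186, 372.
Test each divisor d:
176^1 ≡ 176 (mod 373)
176^2 ≡ 17 (mod 373)
176^3 ≡ 8 (mod 373)
176^4 ≡ 289 (mod 373)
176^6 ≡ 64 (mod 373)
176^12 ≡ 366 (mod 373)
176^31 ≡ 269 (mod 373)
176^62 ≡ 372 (mod 373)
176^93 ≡ 104 (mod 373)
176^124 ≡ 1 (mod 373) ✓
The smallest such exponent is 124, so the order of 176 is 124.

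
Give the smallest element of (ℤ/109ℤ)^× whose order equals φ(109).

φ(109) = 109 − 1 = 108 = 2^2 · 3^3.
Test candidates g = 2, 3, … against the prime factors q ∈ {2, 3} of φ(109): g is a generator iff g^(108/q) ≢ 1 for every such q.
g = 2: 2^54 ≡ 108; 2^36 ≡ 1 — hits 1, so not a primitive root.
g = 3: 3^54 ≡ 1 — hits 1, so not a primitive root.
g = 4: 4^54 ≡ 1 — hits 1, so not a primitive root.
g = 5: 5^54 ≡ 1 — hits 1, so not a primitive root.
g = 6: 6^54 ≡ 108; 6^36 ≡ 63 — none is 1, so 6 is a primitive root.
Hence the least primitive root of 109 is 6.

6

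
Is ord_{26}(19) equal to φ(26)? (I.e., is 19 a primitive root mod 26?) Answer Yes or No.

Yes

φ(26) = φ(2)·φ(13) = 1·12 = 12 = 2^2 · 3.
It suffices to check that the order of 19 is not a proper divisor of 12: compute 19^(12/q) for q ∈ {2, 3}.
19^6 ≡ 25 (mod 26)  [q = 2: ≢ 1 ✓]
19^4 ≡ 9 (mod 26)  [q = 3: ≢ 1 ✓]
All checks pass, so 19 has order 12 and is a primitive root modulo 26.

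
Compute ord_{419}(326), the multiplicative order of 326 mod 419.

By Lagrange's theorem, ord_419(326) divides φ(419) = 419 − 1 = 418 = 2 · 11 · 19.
Divisors of 418: 1, 2, 11, 19, 22, 38, 209, 418.
Test each divisor d:
326^1 ≡ 326 (mod 419)
326^2 ≡ 269 (mod 419)
326^11 ≡ 208 (mod 419)
326^19 ≡ 69 (mod 419)
326^22 ≡ 107 (mod 419)
326^38 ≡ 152 (mod 419)
326^209 ≡ 1 (mod 419) ✓
So ord_419(326) = 209.

209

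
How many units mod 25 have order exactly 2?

φ(25) = φ(5^2) = 5·(5−1) = 20 = 2^2 · 5.
In a cyclic group of order 20, there are φ(d) elements of order d for each divisor d of 20, and zero for non-divisors.
2 | 20, and φ(2) = 2 − 1 = 1.

1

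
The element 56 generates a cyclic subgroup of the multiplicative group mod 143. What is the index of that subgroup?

20

The order of 56 must divide φ(143) = φ(11·13) = (11−1)·(13−1) = 10·12 = 120 = 2^3 · 3 · 5.
Divisors of 120: 1, 2, 3, 4, 5, 6, 8, 10, 12, 15, 20, 24, 30, 40, 60, 120.
Compute 56^d (mod 143) for the divisors d until we hit 1:
56^1 ≡ 56 (mod 143)
56^2 ≡ 133 (mod 143)
56^3 ≡ 12 (mod 143)
56^4 ≡ 100 (mod 143)
56^5 ≡ 23 (mod 143)
56^6 ≡ 1 (mod 143) ✓
The order of 56 is 6, so the subgroup it generates has 6 elements.
The index is φ(143) / ord(56) = 120 / 6 = 20.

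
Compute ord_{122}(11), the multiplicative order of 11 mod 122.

By Lagrange's theorem, ord_122(11) divides φ(122) = φ(2)·φ(61) = 1·60 = 60 = 2^2 · 3 · 5.
Divisors of 60: 1, 2, 3, 4, 5, 6, 10, 12, 15, 20, 30, 60.
Check 11^d mod 122 for each divisor in increasing order:
11^1 ≡ 11 (mod 122)
11^2 ≡ 121 (mod 122)
11^3 ≡ 111 (mod 122)
11^4 ≡ 1 (mod 122) ✓
Therefore the multiplicative order of 11 modulo 122 is 4.

4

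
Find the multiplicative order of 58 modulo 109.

By Lagrange's theorem, ord_109(58) divides φ(109) = 109 − 1 = 108 = 2^2 · 3^3.
Divisors of 108: 1, 2, 3, 4, 6, 9, 12, 18, 27, 36, 54, 108.
Check 58^d mod 109 for each divisor in increasing order:
58^1 ≡ 58
58^2 ≡ 94
58^3 ≡ 2
58^4 ≡ 7
58^6 ≡ 4
58^9 ≡ 8
58^12 ≡ 16
58^18 ≡ 64
58^27 ≡ 76
58^36 ≡ 63
58^54 ≡ 108
58^108 ≡ 1
Hence ord(58) = 108.

108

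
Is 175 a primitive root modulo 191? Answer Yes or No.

φ(191) = 191 − 1 = 190 = 2 · 5 · 19.
175 is a primitive root mod 191 iff 175^(φ(191)/q) ≢ 1 for every prime q | φ(191), i.e. q ∈ {2, 5, 19}.
175^95 ≡ 190 (mod 191)  [q = 2: ≢ 1 ✓]
175^38 ≡ 39 (mod 191)  [q = 5: ≢ 1 ✓]
175^10 ≡ 5 (mod 191)  [q = 19: ≢ 1 ✓]
None equal 1, so ord_191(175) = 190: 175 is a primitive root.

Yes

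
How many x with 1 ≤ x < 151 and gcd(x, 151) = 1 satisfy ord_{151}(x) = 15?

8

φ(151) = 151 − 1 = 150 = 2 · 3 · 5^2.
In a cyclic group of order 150, there are φ(d) elements of order d for each divisor d of 150, and zero for non-divisors.
15 = 3 · 5 divides 150, and φ(15) = 8.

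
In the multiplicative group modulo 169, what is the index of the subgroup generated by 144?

The order of 144 must divide φ(169) = φ(13^2) = 13·(13−1) = 156 = 2^2 · 3 · 13.
Divisors of 156: 1, 2, 3, 4, 6, 12, 13, 26, 39, 52, 78, 156.
Test each divisor d:
144^1 ≡ 144 (mod 169)
144^2 ≡ 118 (mod 169)
144^3 ≡ 92 (mod 169)
144^4 ≡ 66 (mod 169)
144^6 ≡ 14 (mod 169)
144^12 ≡ 27 (mod 169)
144^13 ≡ 1 (mod 169) ✓
The order of 144 is 13, so the subgroup it generates has 13 elements.
Index = |(Z/169Z)^×| / |⟨144⟩| = 156 / 13 = 12.

12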